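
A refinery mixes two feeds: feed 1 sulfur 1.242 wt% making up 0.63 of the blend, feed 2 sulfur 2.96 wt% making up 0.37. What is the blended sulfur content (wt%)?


Linear sulfur blending: S_blend = x1*S1 + x2*S2
Contribution 1: 0.63 * 1.242 = 0.78246 wt%
Contribution 2: 0.37 * 2.96 = 1.0952 wt%
S_blend = 0.78246 + 1.0952 = 1.87766

1.87766 wt%


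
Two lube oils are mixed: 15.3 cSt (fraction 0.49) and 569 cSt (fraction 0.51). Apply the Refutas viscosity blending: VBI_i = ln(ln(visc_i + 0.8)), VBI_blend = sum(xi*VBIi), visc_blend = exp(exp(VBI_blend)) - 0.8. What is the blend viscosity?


Refutas method: VBN_i = 14.534*ln(ln(visc_i + 0.8)) + 10.975, blended linearly by mass fraction; since VBN is linear in VBI_i = ln(ln(visc_i + 0.8)) and the fractions sum to 1, blend VBI directly: visc = exp(exp(VBI_blend)) - 0.8
VBI_1 = ln(ln(15.3 + 0.8)) = 1.02203
VBI_2 = ln(ln(569 + 0.8)) = 1.84771
VBI_blend = 0.49 * 1.02203 + 0.51 * 1.84771 = 1.44313
visc_blend = exp(exp(1.44313)) - 0.8 = 68.19

68.19 cSt


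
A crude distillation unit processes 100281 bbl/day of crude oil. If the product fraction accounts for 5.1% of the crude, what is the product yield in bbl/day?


Crude throughput = 100281 bbl/day
Fraction yield = 5.1%
yield = throughput * fraction / 100
yield = 100281 * 5.1 / 100 = 5114.331

5114.331 bbl/day


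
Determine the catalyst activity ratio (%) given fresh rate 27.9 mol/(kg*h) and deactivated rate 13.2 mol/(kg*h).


Activity (%) = (rate_used / rate_fresh) * 100
rate_used = 13.2, rate_fresh = 27.9
= (13.2 / 27.9) * 100
= 0.4731 * 100 = 47.31

47.31 %


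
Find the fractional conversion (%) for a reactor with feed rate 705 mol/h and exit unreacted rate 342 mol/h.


X = (F_in - F_out) / F_in * 100
Moles reacted = 705 - 342 = 363
X = 363 / 705 * 100
= 0.5149 * 100
= 51.49 %

51.49 %


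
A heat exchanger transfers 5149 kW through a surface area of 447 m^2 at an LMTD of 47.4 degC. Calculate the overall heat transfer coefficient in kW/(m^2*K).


From Q = U*A*LMTD, U = Q / (A * LMTD)
U = 5149 / (447 * 47.4) = 5149 / 21187.8 = 0.2430

0.2430 kW/(m^2*K)


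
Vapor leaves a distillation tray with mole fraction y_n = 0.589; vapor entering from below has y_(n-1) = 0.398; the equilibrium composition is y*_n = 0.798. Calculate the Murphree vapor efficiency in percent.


Murphree vapor efficiency: EMV = (y_n - y_(n-1)) / (y*_n - y_(n-1)) * 100
EMV = (0.589 - 0.398) / (0.798 - 0.398) * 100 = 0.191 / 0.4 * 100 = 47.75

47.75 %


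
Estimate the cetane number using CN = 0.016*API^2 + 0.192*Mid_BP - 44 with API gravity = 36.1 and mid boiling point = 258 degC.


CN = 0.016 * 36.1^2 + 0.192 * 258 - 44
CN = 20.85136 + 49.536 - 44 = 26.38736

26.38736


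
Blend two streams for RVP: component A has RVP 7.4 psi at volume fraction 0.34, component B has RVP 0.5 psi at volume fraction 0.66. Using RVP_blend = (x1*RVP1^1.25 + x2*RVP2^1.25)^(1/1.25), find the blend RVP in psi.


Chevron index: RVP_blend = (sum xi*RVPi^1.25)^(1/1.25)
RVP^1.25 terms: 0.34 * 7.4^1.25 + 0.66 * 0.5^1.25 = 4.42721
RVP_blend = 4.42721^(1/1.25) = 3.288

3.288 psi


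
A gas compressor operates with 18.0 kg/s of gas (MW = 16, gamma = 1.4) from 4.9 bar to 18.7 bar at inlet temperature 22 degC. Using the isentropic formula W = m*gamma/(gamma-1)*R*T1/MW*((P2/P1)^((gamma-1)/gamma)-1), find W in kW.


Isentropic work: W = m*(gamma/(gamma-1))*(R*T1/MW)*((P2/P1)^((gamma-1)/gamma) - 1)
T1 = 22 + 273.15 = 295.15 K
Pressure ratio = 18.7 / 4.9 = 3.81633
Exponent = (1.4 - 1)/1.4 = 0.285714
(P2/P1)^exp - 1 = 3.81633^0.285714 - 1 = 0.46617
W = 18.0 * 1.4 / 0.4 * 8.314 * 295.15 / 16 * 0.46617 = 4504

4504 kW


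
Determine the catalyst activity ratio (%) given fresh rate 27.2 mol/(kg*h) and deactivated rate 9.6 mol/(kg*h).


Activity (%) = (rate_used / rate_fresh) * 100
rate_used = 9.6, rate_fresh = 27.2
= (9.6 / 27.2) * 100
= 0.3529 * 100 = 35.29

35.29 %


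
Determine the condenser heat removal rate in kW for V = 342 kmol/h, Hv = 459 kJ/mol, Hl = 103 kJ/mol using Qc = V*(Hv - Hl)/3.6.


Qc = 342 * (459 - 103) / 3.6 = 342 * 356 / 3.6 = 33820

33820 kW


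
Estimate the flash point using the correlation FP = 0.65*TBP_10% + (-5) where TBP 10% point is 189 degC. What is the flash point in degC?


FP = 0.65 * 189 + (-5) = 117.85

117.85 degC


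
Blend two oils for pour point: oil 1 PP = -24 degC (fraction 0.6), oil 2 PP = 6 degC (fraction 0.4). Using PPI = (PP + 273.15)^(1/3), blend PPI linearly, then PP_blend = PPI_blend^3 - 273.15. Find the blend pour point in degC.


PPI_1 = (-24 + 273.15)^(1/3) = 6.292458
PPI_2 = (6 + 273.15)^(1/3) = 6.535506
PPI_blend = 0.6 * 6.292458 + 0.4 * 6.535506 = 6.389677
PP_blend = 6.389677^3 - 273.15 = 260.8776 - 273.15 = -12.27

-12.27 degC


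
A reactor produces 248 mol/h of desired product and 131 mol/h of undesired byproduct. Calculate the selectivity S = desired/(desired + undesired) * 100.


Selectivity = desired / (desired + undesired) * 100
Total products = 248 + 131 = 379 mol/h
S = 248 / 379 * 100
= 0.6544 * 100
= 65.44 %

65.44 %


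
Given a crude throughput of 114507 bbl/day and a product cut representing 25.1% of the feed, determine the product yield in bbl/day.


Crude throughput = 114507 bbl/day
Fraction yield = 25.1%
yield = throughput * fraction / 100
yield = 114507 * 25.1 / 100 = 28741.257

28741.257 bbl/day


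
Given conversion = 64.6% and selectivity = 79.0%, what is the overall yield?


Overall yield = conversion (%) * selectivity (%) / 100
Conversion = 64.6%, Selectivity = 79.0%
Y = 64.6 * 79.0 / 100
= 51.034 %

51.034 %


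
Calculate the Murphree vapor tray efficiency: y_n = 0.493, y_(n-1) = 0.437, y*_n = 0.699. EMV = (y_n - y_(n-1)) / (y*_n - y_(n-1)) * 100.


Murphree vapor efficiency: EMV = (y_n - y_(n-1)) / (y*_n - y_(n-1)) * 100
EMV = (0.493 - 0.437) / (0.699 - 0.437) * 100 = 0.056 / 0.262 * 100 = 21.37

21.37 %


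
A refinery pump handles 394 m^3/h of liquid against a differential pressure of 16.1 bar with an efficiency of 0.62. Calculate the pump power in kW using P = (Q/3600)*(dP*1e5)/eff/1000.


Q = 394 / 3600 = 0.109444 m^3/s
P = 0.109444 * (16.1 * 1e5) / 0.62 / 1000 = 284.2

284.2 kW


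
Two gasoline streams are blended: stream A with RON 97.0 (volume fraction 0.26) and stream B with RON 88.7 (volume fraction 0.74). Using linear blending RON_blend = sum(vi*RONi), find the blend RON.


Linear blending: RON_blend = sum(vi * RONi)
Contribution 1: 0.26 * 97.0 = 25.22
Contribution 2: 0.74 * 88.7 = 65.638
RON_blend = 25.22 + 65.638 = 90.858

90.858


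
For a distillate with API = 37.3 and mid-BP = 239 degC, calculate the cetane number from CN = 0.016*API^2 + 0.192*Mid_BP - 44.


CN = 0.016 * 37.3^2 + 0.192 * 239 - 44
CN = 22.26064 + 45.888 - 44 = 24.14864

24.14864


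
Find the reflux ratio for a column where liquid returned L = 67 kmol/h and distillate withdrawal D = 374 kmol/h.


Reflux ratio definition: R = L / D (liquid returned / distillate withdrawn)
L = 67 kmol/h, D = 374 kmol/h
R = 67 / 374 = 0.1791

0.1791


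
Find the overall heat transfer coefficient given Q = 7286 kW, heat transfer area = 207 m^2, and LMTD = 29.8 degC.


From Q = U*A*LMTD, U = Q / (A * LMTD)
U = 7286 / (207 * 29.8) = 7286 / 6168.6 = 1.181

1.181 kW/(m^2*K)


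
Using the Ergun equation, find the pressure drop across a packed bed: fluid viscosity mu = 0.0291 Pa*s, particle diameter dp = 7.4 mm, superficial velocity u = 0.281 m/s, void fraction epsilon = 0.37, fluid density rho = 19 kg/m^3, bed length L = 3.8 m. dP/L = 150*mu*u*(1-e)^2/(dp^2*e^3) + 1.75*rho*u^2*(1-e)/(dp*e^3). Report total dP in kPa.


dp = 7.4 mm = 0.0074 m
Viscous term = 150*0.0291*0.281*(1-0.37)^2 / (0.0074^2*0.37^3) = 175510
Inertial term = 1.75*19*0.281^2*(1-0.37) / (0.0074*0.37^3) = 4412.74
dP/L = 175510 + 4412.74 = 179923 Pa/m
dP = 179923 * 3.8 / 1000 = 683.7 kPa

683.7 kPa


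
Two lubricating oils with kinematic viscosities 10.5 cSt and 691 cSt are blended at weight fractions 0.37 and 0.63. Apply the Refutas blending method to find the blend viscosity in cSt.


Refutas method: VBN_i = 14.534*ln(ln(visc_i + 0.8)) + 10.975, blended linearly by mass fraction; since VBN is linear in VBI_i = ln(ln(visc_i + 0.8)) and the fractions sum to 1, blend VBI directly: visc = exp(exp(VBI_blend)) - 0.8
VBI_1 = ln(ln(10.5 + 0.8)) = 0.88575
VBI_2 = ln(ln(691 + 0.8)) = 1.87783
VBI_blend = 0.37 * 0.88575 + 0.63 * 1.87783 = 1.51076
visc_blend = exp(exp(1.51076)) - 0.8 = 91.97

91.97 cSt


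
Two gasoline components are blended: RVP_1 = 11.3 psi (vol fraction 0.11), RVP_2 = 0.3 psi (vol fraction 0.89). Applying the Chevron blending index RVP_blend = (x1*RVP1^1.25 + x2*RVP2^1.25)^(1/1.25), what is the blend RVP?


Chevron index: RVP_blend = (sum xi*RVPi^1.25)^(1/1.25)
RVP^1.25 terms: 0.11 * 11.3^1.25 + 0.89 * 0.3^1.25 = 2.47658
RVP_blend = 2.47658^(1/1.25) = 2.066

2.066 psi


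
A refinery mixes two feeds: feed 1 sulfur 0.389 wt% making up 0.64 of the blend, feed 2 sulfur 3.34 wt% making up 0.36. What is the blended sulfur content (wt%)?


Linear sulfur blending: S_blend = x1*S1 + x2*S2
Contribution 1: 0.64 * 0.389 = 0.24896 wt%
Contribution 2: 0.36 * 3.34 = 1.2024 wt%
S_blend = 0.24896 + 1.2024 = 1.45136

1.45136 wt%


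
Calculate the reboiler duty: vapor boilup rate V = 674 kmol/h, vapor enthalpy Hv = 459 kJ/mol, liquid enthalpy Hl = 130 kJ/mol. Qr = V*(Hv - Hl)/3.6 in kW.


Qr = 674 * (459 - 130) / 3.6 = 674 * 329 / 3.6 = 61600

61600 kW


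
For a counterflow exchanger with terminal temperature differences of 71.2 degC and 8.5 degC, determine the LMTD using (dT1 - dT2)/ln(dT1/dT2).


LMTD = (dT1 - dT2) / ln(dT1/dT2)
= (71.2 - 8.5) / ln(71.2 / 8.5) = 62.7 / 2.12543 = 29.50

29.50 degC


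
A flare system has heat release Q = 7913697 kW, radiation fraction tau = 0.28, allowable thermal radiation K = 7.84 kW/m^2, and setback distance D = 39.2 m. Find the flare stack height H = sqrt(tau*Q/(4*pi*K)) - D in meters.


tau*Q/(4*pi*K) = 0.28 * 7913697 / (4 * pi * 7.84) = 22491.1
sqrt(22491.1) = 149.97
H = 149.97 - 39.2 = 110.8

110.8 m


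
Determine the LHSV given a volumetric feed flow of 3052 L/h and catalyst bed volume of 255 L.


LHSV = volumetric feed rate / catalyst volume
= 3052 L/h / 255 L
= 11.97 h^-1

11.97 h^-1


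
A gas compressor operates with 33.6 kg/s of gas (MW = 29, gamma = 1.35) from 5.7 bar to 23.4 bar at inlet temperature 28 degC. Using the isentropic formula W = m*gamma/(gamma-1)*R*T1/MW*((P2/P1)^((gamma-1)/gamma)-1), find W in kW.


Isentropic work: W = m*(gamma/(gamma-1))*(R*T1/MW)*((P2/P1)^((gamma-1)/gamma) - 1)
T1 = 28 + 273.15 = 301.15 K
Pressure ratio = 23.4 / 5.7 = 4.10526
Exponent = (1.35 - 1)/1.35 = 0.259259
(P2/P1)^exp - 1 = 4.10526^0.259259 - 1 = 0.442162
W = 33.6 * 1.35 / 0.35 * 8.314 * 301.15 / 29 * 0.442162 = 4947

4947 kW


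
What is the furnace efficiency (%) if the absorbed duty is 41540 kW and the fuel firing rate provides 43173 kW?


Furnace efficiency = Q_absorbed / Q_fuel * 100
= 41540 / 43173 * 100 = 96.22

96.22 %


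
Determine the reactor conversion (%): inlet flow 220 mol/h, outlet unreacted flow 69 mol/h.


X = (F_in - F_out) / F_in * 100
Moles reacted = 220 - 69 = 151
X = 151 / 220 * 100
= 0.6864 * 100
= 68.64 %

68.64 %


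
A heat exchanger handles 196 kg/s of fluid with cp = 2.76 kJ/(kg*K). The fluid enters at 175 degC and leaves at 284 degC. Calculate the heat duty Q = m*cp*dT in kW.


Q = m_dot * cp * delta_T
delta_T = 284 - 175 = 109 K
Q = 196 * 2.76 * 109
= 540.96 * 109
= 58964.64 kW

58964.64 kW


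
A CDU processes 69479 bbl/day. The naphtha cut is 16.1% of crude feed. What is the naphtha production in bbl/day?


Crude throughput = 69479 bbl/day
Fraction yield = 16.1%
yield = throughput * fraction / 100
yield = 69479 * 16.1 / 100 = 11186.119

11186.119 bbl/day


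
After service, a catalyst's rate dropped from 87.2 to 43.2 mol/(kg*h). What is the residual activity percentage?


Activity (%) = (rate_used / rate_fresh) * 100
rate_used = 43.2, rate_fresh = 87.2
= (43.2 / 87.2) * 100
= 0.4954 * 100 = 49.54

49.54 %


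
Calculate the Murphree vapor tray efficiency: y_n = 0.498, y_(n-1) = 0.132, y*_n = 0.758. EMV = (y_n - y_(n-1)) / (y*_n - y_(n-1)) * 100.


Murphree vapor efficiency: EMV = (y_n - y_(n-1)) / (y*_n - y_(n-1)) * 100
EMV = (0.498 - 0.132) / (0.758 - 0.132) * 100 = 0.366 / 0.626 * 100 = 58.47

58.47 %


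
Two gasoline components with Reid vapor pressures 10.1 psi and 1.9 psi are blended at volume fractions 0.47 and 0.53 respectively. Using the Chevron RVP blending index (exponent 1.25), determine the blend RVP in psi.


Chevron index: RVP_blend = (sum xi*RVPi^1.25)^(1/1.25)
RVP^1.25 terms: 0.47 * 10.1^1.25 + 0.53 * 1.9^1.25 = 9.64479
RVP_blend = 9.64479^(1/1.25) = 6.130

6.130 psi


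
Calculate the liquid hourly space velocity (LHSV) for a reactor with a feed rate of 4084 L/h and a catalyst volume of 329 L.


LHSV = volumetric feed rate / catalyst volume
= 4084 L/h / 329 L
= 12.41 h^-1

12.41 h^-1


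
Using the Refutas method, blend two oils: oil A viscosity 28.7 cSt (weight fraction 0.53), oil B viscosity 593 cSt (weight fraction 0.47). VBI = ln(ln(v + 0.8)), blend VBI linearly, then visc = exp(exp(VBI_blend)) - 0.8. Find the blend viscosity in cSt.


Refutas method: VBN_i = 14.534*ln(ln(visc_i + 0.8)) + 10.975, blended linearly by mass fraction; since VBN is linear in VBI_i = ln(ln(visc_i + 0.8)) and the fractions sum to 1, blend VBI directly: visc = exp(exp(VBI_blend)) - 0.8
VBI_1 = ln(ln(28.7 + 0.8)) = 1.21917
VBI_2 = ln(ln(593 + 0.8)) = 1.85419
VBI_blend = 0.53 * 1.21917 + 0.47 * 1.85419 = 1.51763
visc_blend = exp(exp(1.51763)) - 0.8 = 94.92

94.92 cSt


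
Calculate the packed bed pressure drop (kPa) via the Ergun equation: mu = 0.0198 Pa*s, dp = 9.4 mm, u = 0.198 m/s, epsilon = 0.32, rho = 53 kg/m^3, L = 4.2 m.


dp = 9.4 mm = 0.0094 m
Viscous term = 150*0.0198*0.198*(1-0.32)^2 / (0.0094^2*0.32^3) = 93914.8
Inertial term = 1.75*53*0.198^2*(1-0.32) / (0.0094*0.32^3) = 8027.41
dP/L = 93914.8 + 8027.41 = 101942 Pa/m
dP = 101942 * 4.2 / 1000 = 428.2 kPa

428.2 kPa


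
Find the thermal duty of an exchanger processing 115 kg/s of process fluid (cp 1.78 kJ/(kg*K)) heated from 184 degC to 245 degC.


Q = m_dot * cp * delta_T
delta_T = 245 - 184 = 61 K
Q = 115 * 1.78 * 61
= 204.7 * 61
= 12486.7 kW

12486.7 kW


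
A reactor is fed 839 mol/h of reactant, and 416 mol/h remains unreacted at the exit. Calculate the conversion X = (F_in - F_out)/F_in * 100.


X = (F_in - F_out) / F_in * 100
Moles reacted = 839 - 416 = 423
X = 423 / 839 * 100
= 0.5042 * 100
= 50.42 %

50.42 %


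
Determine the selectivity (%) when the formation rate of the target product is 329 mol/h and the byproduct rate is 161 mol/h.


Selectivity = desired / (desired + undesired) * 100
Total products = 329 + 161 = 490 mol/h
S = 329 / 490 * 100
= 0.6714 * 100
= 67.14 %

67.14 %


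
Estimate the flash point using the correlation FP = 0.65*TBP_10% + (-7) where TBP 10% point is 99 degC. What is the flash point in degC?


FP = 0.65 * 99 + (-7) = 57.35

57.35 degC


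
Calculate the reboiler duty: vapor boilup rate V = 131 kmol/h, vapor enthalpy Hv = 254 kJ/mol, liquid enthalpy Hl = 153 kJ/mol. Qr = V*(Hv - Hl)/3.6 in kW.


Qr = 131 * (254 - 153) / 3.6 = 131 * 101 / 3.6 = 3675

3675 kW


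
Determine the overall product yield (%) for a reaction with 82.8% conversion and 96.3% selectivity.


Overall yield = conversion (%) * selectivity (%) / 100
Conversion = 82.8%, Selectivity = 96.3%
Y = 82.8 * 96.3 / 100
= 79.7364 %

79.7364 %


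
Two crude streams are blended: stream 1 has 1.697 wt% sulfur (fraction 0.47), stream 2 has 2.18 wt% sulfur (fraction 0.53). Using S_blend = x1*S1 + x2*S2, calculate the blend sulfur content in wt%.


Linear sulfur blending: S_blend = x1*S1 + x2*S2
Contribution 1: 0.47 * 1.697 = 0.79759 wt%
Contribution 2: 0.53 * 2.18 = 1.1554 wt%
S_blend = 0.79759 + 1.1554 = 1.95299

1.95299 wt%


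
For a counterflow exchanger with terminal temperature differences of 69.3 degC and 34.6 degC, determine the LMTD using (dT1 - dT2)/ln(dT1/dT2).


LMTD = (dT1 - dT2) / ln(dT1/dT2)
= (69.3 - 34.6) / ln(69.3 / 34.6) = 34.7 / 0.694591 = 49.96

49.96 degC


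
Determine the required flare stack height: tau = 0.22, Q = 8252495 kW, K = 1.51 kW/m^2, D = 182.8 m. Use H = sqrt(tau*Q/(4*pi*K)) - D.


tau*Q/(4*pi*K) = 0.22 * 8252495 / (4 * pi * 1.51) = 95680
sqrt(95680) = 309.322
H = 309.322 - 182.8 = 126.5

126.5 m


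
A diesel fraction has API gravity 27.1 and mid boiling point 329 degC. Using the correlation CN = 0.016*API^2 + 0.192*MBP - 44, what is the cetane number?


CN = 0.016 * 27.1^2 + 0.192 * 329 - 44
CN = 11.75056 + 63.168 - 44 = 30.91856

30.91856


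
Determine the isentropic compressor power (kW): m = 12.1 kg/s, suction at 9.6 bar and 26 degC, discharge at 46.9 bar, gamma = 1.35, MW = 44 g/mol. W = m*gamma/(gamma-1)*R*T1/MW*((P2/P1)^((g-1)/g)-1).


Isentropic work: W = m*(gamma/(gamma-1))*(R*T1/MW)*((P2/P1)^((gamma-1)/gamma) - 1)
T1 = 26 + 273.15 = 299.15 K
Pressure ratio = 46.9 / 9.6 = 4.88542
Exponent = (1.35 - 1)/1.35 = 0.259259
(P2/P1)^exp - 1 = 4.88542^0.259259 - 1 = 0.508704
W = 12.1 * 1.35 / 0.35 * 8.314 * 299.15 / 44 * 0.508704 = 1342

1342 kW


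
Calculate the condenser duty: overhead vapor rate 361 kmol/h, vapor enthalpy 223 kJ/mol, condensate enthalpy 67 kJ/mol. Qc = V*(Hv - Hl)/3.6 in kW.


Qc = 361 * (223 - 67) / 3.6 = 361 * 156 / 3.6 = 15640

15640 kW


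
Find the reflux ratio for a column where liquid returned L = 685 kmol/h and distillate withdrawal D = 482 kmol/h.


Reflux ratio definition: R = L / D (liquid returned / distillate withdrawn)
L = 685 kmol/h, D = 482 kmol/h
R = 685 / 482 = 1.421

1.421


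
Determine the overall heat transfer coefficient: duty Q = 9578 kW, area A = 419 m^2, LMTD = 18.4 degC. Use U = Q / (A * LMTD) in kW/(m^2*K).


From Q = U*A*LMTD, U = Q / (A * LMTD)
U = 9578 / (419 * 18.4) = 9578 / 7709.6 = 1.242

1.242 kW/(m^2*K)


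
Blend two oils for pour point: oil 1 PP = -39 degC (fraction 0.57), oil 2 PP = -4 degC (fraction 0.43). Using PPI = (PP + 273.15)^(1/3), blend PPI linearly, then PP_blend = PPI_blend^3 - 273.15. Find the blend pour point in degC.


PPI_1 = (-39 + 273.15)^(1/3) = 6.163557
PPI_2 = (-4 + 273.15)^(1/3) = 6.456514
PPI_blend = 0.57 * 6.163557 + 0.43 * 6.456514 = 6.289529
PP_blend = 6.289529^3 - 273.15 = 248.8023 - 273.15 = -24.35

-24.35 degC


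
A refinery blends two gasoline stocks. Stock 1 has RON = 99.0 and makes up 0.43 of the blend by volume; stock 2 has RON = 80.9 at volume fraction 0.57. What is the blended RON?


Linear blending: RON_blend = sum(vi * RONi)
Contribution 1: 0.43 * 99.0 = 42.57
Contribution 2: 0.57 * 80.9 = 46.113
RON_blend = 42.57 + 46.113 = 88.683

88.683


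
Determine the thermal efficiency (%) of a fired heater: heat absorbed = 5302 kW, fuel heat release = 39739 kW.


Furnace efficiency = Q_absorbed / Q_fuel * 100
= 5302 / 39739 * 100 = 13.34

13.34 %


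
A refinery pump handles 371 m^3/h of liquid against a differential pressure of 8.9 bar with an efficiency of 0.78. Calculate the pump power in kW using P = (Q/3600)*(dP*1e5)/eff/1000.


Q = 371 / 3600 = 0.103056 m^3/s
P = 0.103056 * (8.9 * 1e5) / 0.78 / 1000 = 117.6

117.6 kW


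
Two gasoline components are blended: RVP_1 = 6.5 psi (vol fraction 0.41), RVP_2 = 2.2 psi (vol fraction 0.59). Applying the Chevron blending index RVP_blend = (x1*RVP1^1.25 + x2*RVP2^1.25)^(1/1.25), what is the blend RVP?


Chevron index: RVP_blend = (sum xi*RVPi^1.25)^(1/1.25)
RVP^1.25 terms: 0.41 * 6.5^1.25 + 0.59 * 2.2^1.25 = 5.83607
RVP_blend = 5.83607^(1/1.25) = 4.101

4.101 psi


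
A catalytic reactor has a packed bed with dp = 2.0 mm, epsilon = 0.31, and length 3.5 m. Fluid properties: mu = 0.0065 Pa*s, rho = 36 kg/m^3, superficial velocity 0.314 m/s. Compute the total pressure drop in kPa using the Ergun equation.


dp = 2.0 mm = 0.002 m
Viscous term = 150*0.0065*0.314*(1-0.31)^2 / (0.002^2*0.31^3) = 1223170
Inertial term = 1.75*36*0.314^2*(1-0.31) / (0.002*0.31^3) = 71933.9
dP/L = 1223170 + 71933.9 = 1295100 Pa/m
dP = 1295100 * 3.5 / 1000 = 4533 kPa

4533 kPa


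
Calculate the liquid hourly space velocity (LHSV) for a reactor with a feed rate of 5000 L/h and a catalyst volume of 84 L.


LHSV = volumetric feed rate / catalyst volume
= 5000 L/h / 84 L
= 59.52 h^-1

59.52 h^-1


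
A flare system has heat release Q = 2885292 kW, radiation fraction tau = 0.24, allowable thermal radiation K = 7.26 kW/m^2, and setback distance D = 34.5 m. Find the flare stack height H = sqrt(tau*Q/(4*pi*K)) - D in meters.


tau*Q/(4*pi*K) = 0.24 * 2885292 / (4 * pi * 7.26) = 7590.22
sqrt(7590.22) = 87.1219
H = 87.1219 - 34.5 = 52.62

52.62 m


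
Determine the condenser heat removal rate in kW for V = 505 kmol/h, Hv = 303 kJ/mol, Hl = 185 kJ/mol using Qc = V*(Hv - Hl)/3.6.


Qc = 505 * (303 - 185) / 3.6 = 505 * 118 / 3.6 = 16550

16550 kW


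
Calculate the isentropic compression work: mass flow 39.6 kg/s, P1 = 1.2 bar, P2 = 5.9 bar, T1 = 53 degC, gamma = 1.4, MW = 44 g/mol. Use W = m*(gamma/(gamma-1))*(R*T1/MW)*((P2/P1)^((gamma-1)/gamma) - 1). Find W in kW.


Isentropic work: W = m*(gamma/(gamma-1))*(R*T1/MW)*((P2/P1)^((gamma-1)/gamma) - 1)
T1 = 53 + 273.15 = 326.15 K
Pressure ratio = 5.9 / 1.2 = 4.91667
Exponent = (1.4 - 1)/1.4 = 0.285714
(P2/P1)^exp - 1 = 4.91667^0.285714 - 1 = 0.576232
W = 39.6 * 1.4 / 0.4 * 8.314 * 326.15 / 44 * 0.576232 = 4922

4922 kW


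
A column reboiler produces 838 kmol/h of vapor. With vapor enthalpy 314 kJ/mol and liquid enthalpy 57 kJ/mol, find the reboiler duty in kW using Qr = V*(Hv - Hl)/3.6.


Qr = 838 * (314 - 57) / 3.6 = 838 * 257 / 3.6 = 59820

59820 kW


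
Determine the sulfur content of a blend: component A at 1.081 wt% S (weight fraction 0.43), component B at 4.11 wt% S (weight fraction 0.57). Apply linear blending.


Linear sulfur blending: S_blend = x1*S1 + x2*S2
Contribution 1: 0.43 * 1.081 = 0.46483 wt%
Contribution 2: 0.57 * 4.11 = 2.3427 wt%
S_blend = 0.46483 + 2.3427 = 2.80753

2.80753 wt%


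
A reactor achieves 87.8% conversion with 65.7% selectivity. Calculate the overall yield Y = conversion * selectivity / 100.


Overall yield = conversion (%) * selectivity (%) / 100
Conversion = 87.8%, Selectivity = 65.7%
Y = 87.8 * 65.7 / 100
= 57.6846 %

57.6846 %


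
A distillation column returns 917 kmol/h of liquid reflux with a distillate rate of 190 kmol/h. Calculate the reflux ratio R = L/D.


Reflux ratio definition: R = L / D (liquid returned / distillate withdrawn)
L = 917 kmol/h, D = 190 kmol/h
R = 917 / 190 = 4.826

4.826


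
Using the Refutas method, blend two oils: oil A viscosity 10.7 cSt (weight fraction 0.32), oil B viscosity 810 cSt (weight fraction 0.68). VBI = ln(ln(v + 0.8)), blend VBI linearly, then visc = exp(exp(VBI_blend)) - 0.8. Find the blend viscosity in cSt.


Refutas method: VBN_i = 14.534*ln(ln(visc_i + 0.8)) + 10.975, blended linearly by mass fraction; since VBN is linear in VBI_i = ln(ln(visc_i + 0.8)) and the fractions sum to 1, blend VBI directly: visc = exp(exp(VBI_blend)) - 0.8
VBI_1 = ln(ln(10.7 + 0.8)) = 0.892959
VBI_2 = ln(ln(810 + 0.8)) = 1.90181
VBI_blend = 0.32 * 0.892959 + 0.68 * 1.90181 = 1.57898
visc_blend = exp(exp(1.57898)) - 0.8 = 126.9

126.9 cSt


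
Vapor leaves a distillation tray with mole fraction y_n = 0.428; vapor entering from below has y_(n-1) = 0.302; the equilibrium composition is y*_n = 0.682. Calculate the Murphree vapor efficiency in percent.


Murphree vapor efficiency: EMV = (y_n - y_(n-1)) / (y*_n - y_(n-1)) * 100
EMV = (0.428 - 0.302) / (0.682 - 0.302) * 100 = 0.126 / 0.38 * 100 = 33.16

33.16 %


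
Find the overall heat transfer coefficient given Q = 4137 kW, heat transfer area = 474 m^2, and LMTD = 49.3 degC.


From Q = U*A*LMTD, U = Q / (A * LMTD)
U = 4137 / (474 * 49.3) = 4137 / 23368.2 = 0.1770

0.1770 kW/(m^2*K)


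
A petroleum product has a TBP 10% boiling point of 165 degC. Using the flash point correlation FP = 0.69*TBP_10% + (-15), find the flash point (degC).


FP = 0.69 * 165 + (-15) = 98.85

98.85 degC


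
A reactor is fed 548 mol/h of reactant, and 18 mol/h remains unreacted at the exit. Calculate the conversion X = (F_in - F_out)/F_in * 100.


X = (F_in - F_out) / F_in * 100
Moles reacted = 548 - 18 = 530
X = 530 / 548 * 100
= 0.9672 * 100
= 96.72 %

96.72 %


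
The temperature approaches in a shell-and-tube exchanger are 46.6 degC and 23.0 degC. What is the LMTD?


LMTD = (dT1 - dT2) / ln(dT1/dT2)
= (46.6 - 23.0) / ln(46.6 / 23.0) = 23.6 / 0.706106 = 33.42

33.42 degC


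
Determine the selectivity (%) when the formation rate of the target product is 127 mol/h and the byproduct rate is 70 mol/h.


Selectivity = desired / (desired + undesired) * 100
Total products = 127 + 70 = 197 mol/h
S = 127 / 197 * 100
= 0.6447 * 100
= 64.47 %

64.47 %


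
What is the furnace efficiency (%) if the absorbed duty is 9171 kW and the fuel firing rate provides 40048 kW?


Furnace efficiency = Q_absorbed / Q_fuel * 100
= 9171 / 40048 * 100 = 22.90

22.90 %


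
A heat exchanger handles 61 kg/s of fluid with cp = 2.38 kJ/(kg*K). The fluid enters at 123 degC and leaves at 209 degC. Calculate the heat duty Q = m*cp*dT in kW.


Q = m_dot * cp * delta_T
delta_T = 209 - 123 = 86 K
Q = 61 * 2.38 * 86
= 145.18 * 86
= 12485.48 kW

12485.48 kW


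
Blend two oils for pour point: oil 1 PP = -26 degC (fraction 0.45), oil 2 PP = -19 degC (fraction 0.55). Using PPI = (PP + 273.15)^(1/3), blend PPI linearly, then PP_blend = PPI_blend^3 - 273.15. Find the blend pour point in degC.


PPI_1 = (-26 + 273.15)^(1/3) = 6.275575
PPI_2 = (-19 + 273.15)^(1/3) = 6.334272
PPI_blend = 0.45 * 6.275575 + 0.55 * 6.334272 = 6.307858
PP_blend = 6.307858^3 - 273.15 = 250.9838 - 273.15 = -22.17

-22.17 degC


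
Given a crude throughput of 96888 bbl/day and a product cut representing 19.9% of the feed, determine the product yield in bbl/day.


Crude throughput = 96888 bbl/day
Fraction yield = 19.9%
yield = throughput * fraction / 100
yield = 96888 * 19.9 / 100 = 19280.712

19280.712 bbl/day


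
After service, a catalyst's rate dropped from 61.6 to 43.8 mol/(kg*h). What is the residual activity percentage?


Activity (%) = (rate_used / rate_fresh) * 100
rate_used = 43.8, rate_fresh = 61.6
= (43.8 / 61.6) * 100
= 0.7110 * 100 = 71.10

71.10 %


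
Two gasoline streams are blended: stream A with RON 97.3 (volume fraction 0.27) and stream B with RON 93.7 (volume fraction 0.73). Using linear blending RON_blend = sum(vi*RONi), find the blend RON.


Linear blending: RON_blend = sum(vi * RONi)
Contribution 1: 0.27 * 97.3 = 26.271
Contribution 2: 0.73 * 93.7 = 68.401
RON_blend = 26.271 + 68.401 = 94.672

94.672


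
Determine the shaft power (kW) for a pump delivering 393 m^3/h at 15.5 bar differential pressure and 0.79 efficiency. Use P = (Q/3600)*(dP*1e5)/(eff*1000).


Q = 393 / 3600 = 0.109167 m^3/s
P = 0.109167 * (15.5 * 1e5) / 0.79 / 1000 = 214.2

214.2 kW


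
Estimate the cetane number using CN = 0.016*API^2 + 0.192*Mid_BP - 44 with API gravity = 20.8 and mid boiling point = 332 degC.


CN = 0.016 * 20.8^2 + 0.192 * 332 - 44
CN = 6.92224 + 63.744 - 44 = 26.66624

26.66624


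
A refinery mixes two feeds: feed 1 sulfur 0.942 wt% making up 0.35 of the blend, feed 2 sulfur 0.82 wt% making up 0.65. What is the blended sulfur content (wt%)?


Linear sulfur blending: S_blend = x1*S1 + x2*S2
Contribution 1: 0.35 * 0.942 = 0.3297 wt%
Contribution 2: 0.65 * 0.82 = 0.533 wt%
S_blend = 0.3297 + 0.533 = 0.8627

0.8627 wt%


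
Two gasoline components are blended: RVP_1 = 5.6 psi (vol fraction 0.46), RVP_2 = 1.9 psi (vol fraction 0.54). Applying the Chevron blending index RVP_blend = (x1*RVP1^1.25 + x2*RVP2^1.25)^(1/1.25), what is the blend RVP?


Chevron index: RVP_blend = (sum xi*RVPi^1.25)^(1/1.25)
RVP^1.25 terms: 0.46 * 5.6^1.25 + 0.54 * 1.9^1.25 = 5.1673
RVP_blend = 5.1673^(1/1.25) = 3.721

3.721 psi


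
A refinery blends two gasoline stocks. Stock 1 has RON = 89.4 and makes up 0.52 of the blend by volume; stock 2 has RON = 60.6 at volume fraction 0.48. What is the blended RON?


Linear blending: RON_blend = sum(vi * RONi)
Contribution 1: 0.52 * 89.4 = 46.488
Contribution 2: 0.48 * 60.6 = 29.088
RON_blend = 46.488 + 29.088 = 75.576

75.576


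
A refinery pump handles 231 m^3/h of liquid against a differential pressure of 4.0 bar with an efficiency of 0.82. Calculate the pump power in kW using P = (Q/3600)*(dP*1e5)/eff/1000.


Q = 231 / 3600 = 0.0641667 m^3/s
P = 0.0641667 * (4.0 * 1e5) / 0.82 / 1000 = 31.30

31.30 kW


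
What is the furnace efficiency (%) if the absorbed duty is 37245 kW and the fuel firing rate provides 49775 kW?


Furnace efficiency = Q_absorbed / Q_fuel * 100
= 37245 / 49775 * 100 = 74.83

74.83 %


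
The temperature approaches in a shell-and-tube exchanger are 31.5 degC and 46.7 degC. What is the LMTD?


LMTD = (dT1 - dT2) / ln(dT1/dT2)
= (31.5 - 46.7) / ln(31.5 / 46.7) = -15.2 / -0.393757 = 38.60

38.60 degC


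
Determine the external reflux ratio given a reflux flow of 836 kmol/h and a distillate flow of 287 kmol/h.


Reflux ratio definition: R = L / D (liquid returned / distillate withdrawn)
L = 836 kmol/h, D = 287 kmol/h
R = 836 / 287 = 2.913

2.913


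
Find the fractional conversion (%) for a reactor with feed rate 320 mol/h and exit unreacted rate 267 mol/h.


X = (F_in - F_out) / F_in * 100
Moles reacted = 320 - 267 = 53
X = 53 / 320 * 100
= 0.1656 * 100
= 16.56 %

16.56 %


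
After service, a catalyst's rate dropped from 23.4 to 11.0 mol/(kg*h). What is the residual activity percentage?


Activity (%) = (rate_used / rate_fresh) * 100
rate_used = 11.0, rate_fresh = 23.4
= (11.0 / 23.4) * 100
= 0.4701 * 100 = 47.01

47.01 %


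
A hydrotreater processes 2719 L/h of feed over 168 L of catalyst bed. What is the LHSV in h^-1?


LHSV = volumetric feed rate / catalyst volume
= 2719 L/h / 168 L
= 16.18 h^-1

16.18 h^-1


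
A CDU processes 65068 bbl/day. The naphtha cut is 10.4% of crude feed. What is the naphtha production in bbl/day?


Crude throughput = 65068 bbl/day
Fraction yield = 10.4%
yield = throughput * fraction / 100
yield = 65068 * 10.4 / 100 = 6767.072

6767.072 bbl/day


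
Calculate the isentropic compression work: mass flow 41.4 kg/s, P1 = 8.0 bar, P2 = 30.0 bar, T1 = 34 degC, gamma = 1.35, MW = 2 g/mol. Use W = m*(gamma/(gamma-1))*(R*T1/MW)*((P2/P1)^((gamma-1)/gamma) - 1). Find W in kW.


Isentropic work: W = m*(gamma/(gamma-1))*(R*T1/MW)*((P2/P1)^((gamma-1)/gamma) - 1)
T1 = 34 + 273.15 = 307.15 K
Pressure ratio = 30.0 / 8.0 = 3.75
Exponent = (1.35 - 1)/1.35 = 0.259259
(P2/P1)^exp - 1 = 3.75^0.259259 - 1 = 0.408714
W = 41.4 * 1.35 / 0.35 * 8.314 * 307.15 / 2 * 0.408714 = 83330

83330 kW


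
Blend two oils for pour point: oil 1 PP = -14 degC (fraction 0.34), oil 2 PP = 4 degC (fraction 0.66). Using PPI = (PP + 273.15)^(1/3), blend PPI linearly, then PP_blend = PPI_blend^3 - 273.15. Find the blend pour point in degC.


PPI_1 = (-14 + 273.15)^(1/3) = 6.375541
PPI_2 = (4 + 273.15)^(1/3) = 6.51986
PPI_blend = 0.34 * 6.375541 + 0.66 * 6.51986 = 6.470792
PP_blend = 6.470792^3 - 273.15 = 270.9395 - 273.15 = -2.21

-2.21 degC


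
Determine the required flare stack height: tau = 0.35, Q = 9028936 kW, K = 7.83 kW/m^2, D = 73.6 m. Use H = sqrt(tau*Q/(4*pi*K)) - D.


tau*Q/(4*pi*K) = 0.35 * 9028936 / (4 * pi * 7.83) = 32116.9
sqrt(32116.9) = 179.212
H = 179.212 - 73.6 = 105.6

105.6 m


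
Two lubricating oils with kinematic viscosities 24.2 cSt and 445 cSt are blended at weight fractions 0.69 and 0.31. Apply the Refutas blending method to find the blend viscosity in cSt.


Refutas method: VBN_i = 14.534*ln(ln(visc_i + 0.8)) + 10.975, blended linearly by mass fraction; since VBN is linear in VBI_i = ln(ln(visc_i + 0.8)) and the fractions sum to 1, blend VBI directly: visc = exp(exp(VBI_blend)) - 0.8
VBI_1 = ln(ln(24.2 + 0.8)) = 1.16903
VBI_2 = ln(ln(445 + 0.8)) = 1.80827
VBI_blend = 0.69 * 1.16903 + 0.31 * 1.80827 = 1.36719
visc_blend = exp(exp(1.36719)) - 0.8 = 49.82

49.82 cSt


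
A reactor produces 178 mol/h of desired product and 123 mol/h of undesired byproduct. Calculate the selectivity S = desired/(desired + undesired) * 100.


Selectivity = desired / (desired + undesired) * 100
Total products = 178 + 123 = 301 mol/h
S = 178 / 301 * 100
= 0.5914 * 100
= 59.14 %

59.14 %


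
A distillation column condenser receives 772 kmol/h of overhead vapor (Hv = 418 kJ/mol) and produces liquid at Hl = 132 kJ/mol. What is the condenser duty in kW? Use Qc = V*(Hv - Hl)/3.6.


Qc = 772 * (418 - 132) / 3.6 = 772 * 286 / 3.6 = 61330

61330 kW


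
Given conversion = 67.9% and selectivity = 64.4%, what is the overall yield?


Overall yield = conversion (%) * selectivity (%) / 100
Conversion = 67.9%, Selectivity = 64.4%
Y = 67.9 * 64.4 / 100
= 43.7276 %

43.7276 %


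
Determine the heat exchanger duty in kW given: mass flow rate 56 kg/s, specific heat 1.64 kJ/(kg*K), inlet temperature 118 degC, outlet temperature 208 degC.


Q = m_dot * cp * delta_T
delta_T = 208 - 118 = 90 K
Q = 56 * 1.64 * 90
= 91.84 * 90
= 8265.6 kW

8265.6 kW


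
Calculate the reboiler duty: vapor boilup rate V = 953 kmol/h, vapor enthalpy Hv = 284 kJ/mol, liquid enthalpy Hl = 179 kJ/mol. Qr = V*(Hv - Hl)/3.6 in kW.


Qr = 953 * (284 - 179) / 3.6 = 953 * 105 / 3.6 = 27800

27800 kW


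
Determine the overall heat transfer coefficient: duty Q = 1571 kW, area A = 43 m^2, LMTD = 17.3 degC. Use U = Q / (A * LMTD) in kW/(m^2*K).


From Q = U*A*LMTD, U = Q / (A * LMTD)
U = 1571 / (43 * 17.3) = 1571 / 743.9 = 2.112

2.112 kW/(m^2*K)


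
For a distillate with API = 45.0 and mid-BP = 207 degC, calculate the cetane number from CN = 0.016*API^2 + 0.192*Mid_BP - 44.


CN = 0.016 * 45.0^2 + 0.192 * 207 - 44
CN = 32.4 + 39.744 - 44 = 28.144

28.144


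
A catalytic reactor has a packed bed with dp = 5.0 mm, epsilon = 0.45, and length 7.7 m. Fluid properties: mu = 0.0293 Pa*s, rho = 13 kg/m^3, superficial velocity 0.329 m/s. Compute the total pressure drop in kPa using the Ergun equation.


dp = 5.0 mm = 0.005 m
Viscous term = 150*0.0293*0.329*(1-0.45)^2 / (0.005^2*0.45^3) = 192001
Inertial term = 1.75*13*0.329^2*(1-0.45) / (0.005*0.45^3) = 2972.54
dP/L = 192001 + 2972.54 = 194974 Pa/m
dP = 194974 * 7.7 / 1000 = 1501 kPa

1501 kPa


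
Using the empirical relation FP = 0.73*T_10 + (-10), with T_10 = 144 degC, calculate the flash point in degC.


FP = 0.73 * 144 + (-10) = 95.12

95.12 degC


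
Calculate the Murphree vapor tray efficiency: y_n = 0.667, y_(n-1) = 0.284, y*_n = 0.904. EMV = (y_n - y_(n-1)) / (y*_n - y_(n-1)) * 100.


Murphree vapor efficiency: EMV = (y_n - y_(n-1)) / (y*_n - y_(n-1)) * 100
EMV = (0.667 - 0.284) / (0.904 - 0.284) * 100 = 0.383 / 0.62 * 100 = 61.77

61.77 %


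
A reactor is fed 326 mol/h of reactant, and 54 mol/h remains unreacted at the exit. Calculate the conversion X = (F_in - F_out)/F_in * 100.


X = (F_in - F_out) / F_in * 100
Moles reacted = 326 - 54 = 272
X = 272 / 326 * 100
= 0.8344 * 100
= 83.44 %

83.44 %


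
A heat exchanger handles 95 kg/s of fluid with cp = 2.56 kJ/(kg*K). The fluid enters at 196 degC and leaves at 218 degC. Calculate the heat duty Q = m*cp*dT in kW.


Q = m_dot * cp * delta_T
delta_T = 218 - 196 = 22 K
Q = 95 * 2.56 * 22
= 243.2 * 22
= 5350.4 kW

5350.4 kW


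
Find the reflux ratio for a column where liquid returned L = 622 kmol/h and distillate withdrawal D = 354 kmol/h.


Reflux ratio definition: R = L / D (liquid returned / distillate withdrawn)
L = 622 kmol/h, D = 354 kmol/h
R = 622 / 354 = 1.757

1.757


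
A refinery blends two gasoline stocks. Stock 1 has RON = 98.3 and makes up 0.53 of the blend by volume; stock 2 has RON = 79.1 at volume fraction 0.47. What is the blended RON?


Linear blending: RON_blend = sum(vi * RONi)
Contribution 1: 0.53 * 98.3 = 52.099
Contribution 2: 0.47 * 79.1 = 37.177
RON_blend = 52.099 + 37.177 = 89.276

89.276


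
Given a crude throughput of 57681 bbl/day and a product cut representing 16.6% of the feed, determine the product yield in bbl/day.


Crude throughput = 57681 bbl/day
Fraction yield = 16.6%
yield = throughput * fraction / 100
yield = 57681 * 16.6 / 100 = 9575.046

9575.046 bbl/day


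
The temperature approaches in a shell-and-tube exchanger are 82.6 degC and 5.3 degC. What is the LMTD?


LMTD = (dT1 - dT2) / ln(dT1/dT2)
= (82.6 - 5.3) / ln(82.6 / 5.3) = 77.3 / 2.7463 = 28.15

28.15 degC


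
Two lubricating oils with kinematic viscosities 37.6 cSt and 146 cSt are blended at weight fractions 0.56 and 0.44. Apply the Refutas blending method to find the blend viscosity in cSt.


Refutas method: VBN_i = 14.534*ln(ln(visc_i + 0.8)) + 10.975, blended linearly by mass fraction; since VBN is linear in VBI_i = ln(ln(visc_i + 0.8)) and the fractions sum to 1, blend VBI directly: visc = exp(exp(VBI_blend)) - 0.8
VBI_1 = ln(ln(37.6 + 0.8)) = 1.29419
VBI_2 = ln(ln(146 + 0.8)) = 1.60725
VBI_blend = 0.56 * 1.29419 + 0.44 * 1.60725 = 1.43194
visc_blend = exp(exp(1.43194)) - 0.8 = 65.01

65.01 cSt


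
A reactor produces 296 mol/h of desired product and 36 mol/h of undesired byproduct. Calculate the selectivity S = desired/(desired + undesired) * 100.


Selectivity = desired / (desired + undesired) * 100
Total products = 296 + 36 = 332 mol/h
S = 296 / 332 * 100
= 0.8916 * 100
= 89.16 %

89.16 %


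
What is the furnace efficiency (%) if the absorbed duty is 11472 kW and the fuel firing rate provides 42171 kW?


Furnace efficiency = Q_absorbed / Q_fuel * 100
= 11472 / 42171 * 100 = 27.20

27.20 %


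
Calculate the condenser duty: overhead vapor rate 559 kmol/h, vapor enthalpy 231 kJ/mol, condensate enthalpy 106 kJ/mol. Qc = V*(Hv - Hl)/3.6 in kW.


Qc = 559 * (231 - 106) / 3.6 = 559 * 125 / 3.6 = 19410

19410 kW


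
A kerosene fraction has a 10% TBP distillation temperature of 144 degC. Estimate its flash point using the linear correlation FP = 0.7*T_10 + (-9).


FP = 0.7 * 144 + (-9) = 91.8

91.8 degC


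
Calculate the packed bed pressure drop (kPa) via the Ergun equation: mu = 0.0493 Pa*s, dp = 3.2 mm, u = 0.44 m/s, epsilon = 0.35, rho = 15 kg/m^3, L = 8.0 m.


dp = 3.2 mm = 0.0032 m
Viscous term = 150*0.0493*0.44*(1-0.35)^2 / (0.0032^2*0.35^3) = 3131220
Inertial term = 1.75*15*0.44^2*(1-0.35) / (0.0032*0.35^3) = 24076.5
dP/L = 3131220 + 24076.5 = 3155300 Pa/m
dP = 3155300 * 8.0 / 1000 = 25240 kPa

25240 kPa


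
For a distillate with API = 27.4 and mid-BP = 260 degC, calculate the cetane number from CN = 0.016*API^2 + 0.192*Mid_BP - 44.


CN = 0.016 * 27.4^2 + 0.192 * 260 - 44
CN = 12.01216 + 49.92 - 44 = 17.93216

17.93216


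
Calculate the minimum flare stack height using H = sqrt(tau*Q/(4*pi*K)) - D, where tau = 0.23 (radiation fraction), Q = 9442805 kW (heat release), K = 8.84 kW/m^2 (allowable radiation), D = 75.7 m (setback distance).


tau*Q/(4*pi*K) = 0.23 * 9442805 / (4 * pi * 8.84) = 19550.9
sqrt(19550.9) = 139.825
H = 139.825 - 75.7 = 64.12

64.12 m


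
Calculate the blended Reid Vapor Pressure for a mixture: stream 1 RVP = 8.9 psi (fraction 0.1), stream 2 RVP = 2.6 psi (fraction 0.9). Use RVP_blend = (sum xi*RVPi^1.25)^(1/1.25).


Chevron index: RVP_blend = (sum xi*RVPi^1.25)^(1/1.25)
RVP^1.25 terms: 0.1 * 8.9^1.25 + 0.9 * 2.6^1.25 = 4.50861
RVP_blend = 4.50861^(1/1.25) = 3.336

3.336 psi


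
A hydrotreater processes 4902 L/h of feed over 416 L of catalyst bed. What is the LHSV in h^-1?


LHSV = volumetric feed rate / catalyst volume
= 4902 L/h / 416 L
= 11.78 h^-1

11.78 h^-1


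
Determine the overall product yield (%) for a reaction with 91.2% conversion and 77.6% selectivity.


Overall yield = conversion (%) * selectivity (%) / 100
Conversion = 91.2%, Selectivity = 77.6%
Y = 91.2 * 77.6 / 100
= 70.7712 %

70.7712 %
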